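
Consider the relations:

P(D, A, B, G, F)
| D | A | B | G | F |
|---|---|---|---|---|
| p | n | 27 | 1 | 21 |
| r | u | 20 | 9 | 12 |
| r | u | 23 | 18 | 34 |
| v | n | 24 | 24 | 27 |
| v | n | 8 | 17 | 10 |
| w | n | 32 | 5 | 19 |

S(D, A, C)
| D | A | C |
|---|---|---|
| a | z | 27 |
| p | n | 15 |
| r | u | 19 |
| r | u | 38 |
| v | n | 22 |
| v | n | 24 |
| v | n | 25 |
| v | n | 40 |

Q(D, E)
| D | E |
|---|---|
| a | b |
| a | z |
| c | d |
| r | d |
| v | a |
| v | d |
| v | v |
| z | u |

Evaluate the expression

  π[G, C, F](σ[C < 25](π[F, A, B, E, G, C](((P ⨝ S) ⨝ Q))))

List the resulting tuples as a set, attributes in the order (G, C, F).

P ⋈ S (natural join on D, A): {(p, n, 27, 1, 21, 15), (r, u, 20, 9, 12, 19), (r, u, 20, 9, 12, 38), (r, u, 23, 18, 34, 19), (r, u, 23, 18, 34, 38), (v, n, 24, 24, 27, 22), (v, n, 24, 24, 27, 24), (v, n, 24, 24, 27, 25), (v, n, 24, 24, 27, 40), (v, n, 8, 17, 10, 22), (v, n, 8, 17, 10, 24), (v, n, 8, 17, 10, 25), (v, n, 8, 17, 10, 40)}
(P ⨝ S) ⋈ Q (natural join on D): {(r, u, 20, 9, 12, 19, d), (r, u, 20, 9, 12, 38, d), (r, u, 23, 18, 34, 19, d), (r, u, 23, 18, 34, 38, d), (v, n, 24, 24, 27, 22, a), (v, n, 24, 24, 27, 22, d), (v, n, 24, 24, 27, 22, v), (v, n, 24, 24, 27, 24, a), (v, n, 24, 24, 27, 24, d), (v, n, 24, 24, 27, 24, v), (v, n, 24, 24, 27, 25, a), (v, n, 24, 24, 27, 25, d), (v, n, 24, 24, 27, 25, v), (v, n, 24, 24, 27, 40, a), (v, n, 24, 24, 27, 40, d), (v, n, 24, 24, 27, 40, v), (v, n, 8, 17, 10, 22, a), (v, n, 8, 17, 10, 22, d), (v, n, 8, 17, 10, 22, v), (v, n, 8, 17, 10, 24, a), (v, n, 8, 17, 10, 24, d), (v, n, 8, 17, 10, 24, v), (v, n, 8, 17, 10, 25, a), (v, n, 8, 17, 10, 25, d), (v, n, 8, 17, 10, 25, v), (v, n, 8, 17, 10, 40, a), (v, n, 8, 17, 10, 40, d), (v, n, 8, 17, 10, 40, v)}
π_{F, A, B, E, G, C} gives {(10, n, 8, a, 17, 22), (10, n, 8, a, 17, 24), (10, n, 8, a, 17, 25), (10, n, 8, a, 17, 40), (10, n, 8, d, 17, 22), (10, n, 8, d, 17, 24), (10, n, 8, d, 17, 25), (10, n, 8, d, 17, 40), (10, n, 8, v, 17, 22), (10, n, 8, v, 17, 24), (10, n, 8, v, 17, 25), (10, n, 8, v, 17, 40), (12, u, 20, d, 9, 19), (12, u, 20, d, 9, 38), (27, n, 24, a, 24, 22), (27, n, 24, a, 24, 24), (27, n, 24, a, 24, 25), (27, n, 24, a, 24, 40), (27, n, 24, d, 24, 22), (27, n, 24, d, 24, 24), (27, n, 24, d, 24, 25), (27, n, 24, d, 24, 40), (27, n, 24, v, 24, 22), (27, n, 24, v, 24, 24), (27, n, 24, v, 24, 25), (27, n, 24, v, 24, 40), (34, u, 23, d, 18, 19), (34, u, 23, d, 18, 38)}.
Apply σ_{C < 25}; surviving tuples: {(10, n, 8, a, 17, 22), (10, n, 8, a, 17, 24), (10, n, 8, d, 17, 22), (10, n, 8, d, 17, 24), (10, n, 8, v, 17, 22), (10, n, 8, v, 17, 24), (12, u, 20, d, 9, 19), (27, n, 24, a, 24, 22), (27, n, 24, a, 24, 24), (27, n, 24, d, 24, 22), (27, n, 24, d, 24, 24), (27, n, 24, v, 24, 22), (27, n, 24, v, 24, 24), (34, u, 23, d, 18, 19)}
π_{G, C, F} gives {(17, 22, 10), (17, 24, 10), (18, 19, 34), (24, 22, 27), (24, 24, 27), (9, 19, 12)} (8 duplicate(s) eliminated).

{(17, 22, 10), (17, 24, 10), (18, 19, 34), (24, 22, 27), (24, 24, 27), (9, 19, 12)}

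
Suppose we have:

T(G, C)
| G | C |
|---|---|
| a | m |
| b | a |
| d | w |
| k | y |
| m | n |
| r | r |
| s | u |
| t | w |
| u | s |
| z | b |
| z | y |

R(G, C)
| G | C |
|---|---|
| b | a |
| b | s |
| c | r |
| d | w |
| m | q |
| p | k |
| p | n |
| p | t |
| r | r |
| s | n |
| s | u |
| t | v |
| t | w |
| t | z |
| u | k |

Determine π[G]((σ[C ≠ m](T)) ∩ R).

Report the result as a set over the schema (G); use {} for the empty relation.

{b, d, r, s, t}

Apply σ_{C ≠ m}; surviving tuples: {(b, a), (d, w), (k, y), (m, n), (r, r), (s, u), (t, w), (u, s), (z, b), (z, y)}
Intersection: {(b, a), (d, w), (k, y), (m, n), (r, r), (s, u), (t, w), (u, s), (z, b), (z, y)} with {(b, a), (b, s), (c, r), (d, w), (m, q), (p, k), (p, n), (p, t), (r, r), (s, n), (s, u), (t, v), (t, w), (t, z), (u, k)} → {(b, a), (d, w), (r, r), (s, u), (t, w)}
π_{G} gives {b, d, r, s, t}.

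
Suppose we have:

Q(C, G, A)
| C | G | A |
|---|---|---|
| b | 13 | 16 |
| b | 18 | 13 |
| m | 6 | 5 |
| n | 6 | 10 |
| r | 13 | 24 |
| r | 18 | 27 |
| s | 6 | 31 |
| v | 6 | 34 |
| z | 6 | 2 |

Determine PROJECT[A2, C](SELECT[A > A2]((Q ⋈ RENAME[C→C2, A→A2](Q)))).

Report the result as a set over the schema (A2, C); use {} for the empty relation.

{(10, s), (10, v), (13, r), (16, r), (2, m), (2, n), (2, s), (2, v), (31, v), (5, n), (5, s), (5, v)}

ρ[C→C2, A→A2]: schema becomes (C2, G, A2); tuples unchanged.
Natural join on G: {(b, 13, 16, b, 16), (b, 13, 16, r, 24), (b, 18, 13, b, 13), (b, 18, 13, r, 27), (m, 6, 5, m, 5), (m, 6, 5, n, 10), (m, 6, 5, s, 31), (m, 6, 5, v, 34), (m, 6, 5, z, 2), (n, 6, 10, m, 5), (n, 6, 10, n, 10), (n, 6, 10, s, 31), (n, 6, 10, v, 34), (n, 6, 10, z, 2), (r, 13, 24, b, 16), (r, 13, 24, r, 24), (r, 18, 27, b, 13), (r, 18, 27, r, 27), (s, 6, 31, m, 5), (s, 6, 31, n, 10), (s, 6, 31, s, 31), (s, 6, 31, v, 34), (s, 6, 31, z, 2), (v, 6, 34, m, 5), (v, 6, 34, n, 10), (v, 6, 34, s, 31), (v, 6, 34, v, 34), (v, 6, 34, z, 2), (z, 6, 2, m, 5), (z, 6, 2, n, 10), (z, 6, 2, s, 31), (z, 6, 2, v, 34), (z, 6, 2, z, 2)}
Filtering on A > A2 leaves {(m, 6, 5, z, 2), (n, 6, 10, m, 5), (n, 6, 10, z, 2), (r, 13, 24, b, 16), (r, 18, 27, b, 13), (s, 6, 31, m, 5), (s, 6, 31, n, 10), (s, 6, 31, z, 2), (v, 6, 34, m, 5), (v, 6, 34, n, 10), (v, 6, 34, s, 31), (v, 6, 34, z, 2)}.
π_{A2, C} gives {(10, s), (10, v), (13, r), (16, r), (2, m), (2, n), (2, s), (2, v), (31, v), (5, n), (5, s), (5, v)}.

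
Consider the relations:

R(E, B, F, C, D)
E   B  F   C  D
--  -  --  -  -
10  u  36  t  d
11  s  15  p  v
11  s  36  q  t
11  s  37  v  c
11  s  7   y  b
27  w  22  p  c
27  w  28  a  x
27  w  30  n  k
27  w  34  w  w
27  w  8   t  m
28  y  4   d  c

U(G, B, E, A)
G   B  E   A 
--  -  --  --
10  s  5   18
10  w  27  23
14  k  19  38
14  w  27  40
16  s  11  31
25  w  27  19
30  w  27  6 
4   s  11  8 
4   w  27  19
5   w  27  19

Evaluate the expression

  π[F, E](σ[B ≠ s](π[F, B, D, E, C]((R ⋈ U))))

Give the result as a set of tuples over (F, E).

{(22, 27), (28, 27), (30, 27), (34, 27), (8, 27)}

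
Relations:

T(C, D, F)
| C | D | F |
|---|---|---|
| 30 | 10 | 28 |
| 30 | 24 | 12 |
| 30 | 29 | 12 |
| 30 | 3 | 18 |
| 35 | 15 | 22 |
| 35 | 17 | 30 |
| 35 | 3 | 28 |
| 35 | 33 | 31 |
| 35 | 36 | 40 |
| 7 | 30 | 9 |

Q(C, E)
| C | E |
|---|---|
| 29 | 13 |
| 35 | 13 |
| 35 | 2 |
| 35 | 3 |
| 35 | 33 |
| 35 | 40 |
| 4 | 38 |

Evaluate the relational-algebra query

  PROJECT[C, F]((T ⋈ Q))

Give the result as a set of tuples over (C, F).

Joining T and Q on C yields {(35, 15, 22, 13), (35, 15, 22, 2), (35, 15, 22, 3), (35, 15, 22, 33), (35, 15, 22, 40), (35, 17, 30, 13), (35, 17, 30, 2), (35, 17, 30, 3), (35, 17, 30, 33), (35, 17, 30, 40), (35, 3, 28, 13), (35, 3, 28, 2), (35, 3, 28, 3), (35, 3, 28, 33), (35, 3, 28, 40), (35, 33, 31, 13), (35, 33, 31, 2), (35, 33, 31, 3), (35, 33, 31, 33), (35, 33, 31, 40), (35, 36, 40, 13), (35, 36, 40, 2), (35, 36, 40, 3), (35, 36, 40, 33), (35, 36, 40, 40)}.
π_{C, F} gives {(35, 22), (35, 28), (35, 30), (35, 31), (35, 40)} (20 duplicate(s) eliminated).

{(35, 22), (35, 28), (35, 30), (35, 31), (35, 40)}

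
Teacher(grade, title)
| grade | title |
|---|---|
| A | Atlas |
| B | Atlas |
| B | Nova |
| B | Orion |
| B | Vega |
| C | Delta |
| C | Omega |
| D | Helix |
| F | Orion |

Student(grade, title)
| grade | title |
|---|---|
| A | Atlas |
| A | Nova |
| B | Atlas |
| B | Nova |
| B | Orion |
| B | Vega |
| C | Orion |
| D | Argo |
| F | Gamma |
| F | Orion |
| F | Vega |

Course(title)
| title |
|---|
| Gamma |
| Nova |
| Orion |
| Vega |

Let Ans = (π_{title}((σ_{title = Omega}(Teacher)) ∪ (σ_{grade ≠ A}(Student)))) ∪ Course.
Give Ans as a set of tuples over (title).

{Argo, Atlas, Gamma, Nova, Omega, Orion, Vega}

Selection title = Omega: {(C, Omega)}
Selection grade ≠ A: {(B, Atlas), (B, Nova), (B, Orion), (B, Vega), (C, Orion), (D, Argo), (F, Gamma), (F, Orion), (F, Vega)}
Set union of the two operands is {(B, Atlas), (B, Nova), (B, Orion), (B, Vega), (C, Omega), (C, Orion), (D, Argo), (F, Gamma), (F, Orion), (F, Vega)}.
π[title]: project onto (title) (3 duplicate(s) eliminated) → {Argo, Atlas, Gamma, Nova, Omega, Orion, Vega}
Set union of the two operands is {Argo, Atlas, Gamma, Nova, Omega, Orion, Vega}.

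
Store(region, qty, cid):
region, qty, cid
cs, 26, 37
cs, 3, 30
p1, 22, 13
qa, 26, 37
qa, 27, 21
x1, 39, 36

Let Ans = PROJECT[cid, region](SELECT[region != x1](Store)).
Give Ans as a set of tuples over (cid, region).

{(13, p1), (21, qa), (30, cs), (37, cs), (37, qa)}

Selection region != x1: {(cs, 26, 37), (cs, 3, 30), (p1, 22, 13), (qa, 26, 37), (qa, 27, 21)}
Keep only column(s) cid, region: {(13, p1), (21, qa), (30, cs), (37, cs), (37, qa)}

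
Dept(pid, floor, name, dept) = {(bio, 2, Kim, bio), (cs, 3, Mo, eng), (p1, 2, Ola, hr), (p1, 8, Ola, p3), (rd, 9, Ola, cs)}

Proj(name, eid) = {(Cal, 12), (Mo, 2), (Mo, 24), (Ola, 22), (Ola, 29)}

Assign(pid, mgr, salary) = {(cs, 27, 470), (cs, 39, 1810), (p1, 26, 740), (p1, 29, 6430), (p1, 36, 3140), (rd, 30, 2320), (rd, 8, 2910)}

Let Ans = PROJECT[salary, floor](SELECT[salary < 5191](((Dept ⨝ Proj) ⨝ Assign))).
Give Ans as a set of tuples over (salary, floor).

Joining Dept and Proj on name yields {(cs, 3, Mo, eng, 2), (cs, 3, Mo, eng, 24), (p1, 2, Ola, hr, 22), (p1, 2, Ola, hr, 29), (p1, 8, Ola, p3, 22), (p1, 8, Ola, p3, 29), (rd, 9, Ola, cs, 22), (rd, 9, Ola, cs, 29)}.
Joining (Dept ⨝ Proj) and Assign on pid yields {(cs, 3, Mo, eng, 2, 27, 470), (cs, 3, Mo, eng, 2, 39, 1810), (cs, 3, Mo, eng, 24, 27, 470), (cs, 3, Mo, eng, 24, 39, 1810), (p1, 2, Ola, hr, 22, 26, 740), (p1, 2, Ola, hr, 22, 29, 6430), (p1, 2, Ola, hr, 22, 36, 3140), (p1, 2, Ola, hr, 29, 26, 740), (p1, 2, Ola, hr, 29, 29, 6430), (p1, 2, Ola, hr, 29, 36, 3140), (p1, 8, Ola, p3, 22, 26, 740), (p1, 8, Ola, p3, 22, 29, 6430), (p1, 8, Ola, p3, 22, 36, 3140), (p1, 8, Ola, p3, 29, 26, 740), (p1, 8, Ola, p3, 29, 29, 6430), (p1, 8, Ola, p3, 29, 36, 3140), (rd, 9, Ola, cs, 22, 30, 2320), (rd, 9, Ola, cs, 22, 8, 2910), (rd, 9, Ola, cs, 29, 30, 2320), (rd, 9, Ola, cs, 29, 8, 2910)}.
σ[salary < 5191]: keep tuples satisfying salary < 5191 → {(cs, 3, Mo, eng, 2, 27, 470), (cs, 3, Mo, eng, 2, 39, 1810), (cs, 3, Mo, eng, 24, 27, 470), (cs, 3, Mo, eng, 24, 39, 1810), (p1, 2, Ola, hr, 22, 26, 740), (p1, 2, Ola, hr, 22, 36, 3140), (p1, 2, Ola, hr, 29, 26, 740), (p1, 2, Ola, hr, 29, 36, 3140), (p1, 8, Ola, p3, 22, 26, 740), (p1, 8, Ola, p3, 22, 36, 3140), (p1, 8, Ola, p3, 29, 26, 740), (p1, 8, Ola, p3, 29, 36, 3140), (rd, 9, Ola, cs, 22, 30, 2320), (rd, 9, Ola, cs, 22, 8, 2910), (rd, 9, Ola, cs, 29, 30, 2320), (rd, 9, Ola, cs, 29, 8, 2910)}
π_{salary, floor} gives {(1810, 3), (2320, 9), (2910, 9), (3140, 2), (3140, 8), (470, 3), (740, 2), (740, 8)} (8 duplicate(s) eliminated).

{(1810, 3), (2320, 9), (2910, 9), (3140, 2), (3140, 8), (470, 3), (740, 2), (740, 8)}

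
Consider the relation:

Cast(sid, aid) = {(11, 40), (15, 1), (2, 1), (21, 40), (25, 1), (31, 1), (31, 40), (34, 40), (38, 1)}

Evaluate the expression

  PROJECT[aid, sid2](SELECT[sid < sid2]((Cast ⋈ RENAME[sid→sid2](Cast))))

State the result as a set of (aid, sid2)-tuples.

{(1, 15), (1, 25), (1, 31), (1, 38), (40, 21), (40, 31), (40, 34)}

ρ[sid→sid2]: schema becomes (sid2, aid); tuples unchanged.
Joining Cast and RENAME[sid→sid2](Cast) on aid yields {(11, 40, 11), (11, 40, 21), (11, 40, 31), (11, 40, 34), (15, 1, 15), (15, 1, 2), (15, 1, 25), (15, 1, 31), (15, 1, 38), (2, 1, 15), (2, 1, 2), (2, 1, 25), (2, 1, 31), (2, 1, 38), (21, 40, 11), (21, 40, 21), (21, 40, 31), (21, 40, 34), (25, 1, 15), (25, 1, 2), (25, 1, 25), (25, 1, 31), (25, 1, 38), (31, 1, 15), (31, 1, 2), (31, 1, 25), (31, 1, 31), (31, 1, 38), (31, 40, 11), (31, 40, 21), (31, 40, 31), (31, 40, 34), (34, 40, 11), (34, 40, 21), (34, 40, 31), (34, 40, 34), (38, 1, 15), (38, 1, 2), (38, 1, 25), (38, 1, 31), (38, 1, 38)}.
Selection sid < sid2: {(11, 40, 21), (11, 40, 31), (11, 40, 34), (15, 1, 25), (15, 1, 31), (15, 1, 38), (2, 1, 15), (2, 1, 25), (2, 1, 31), (2, 1, 38), (21, 40, 31), (21, 40, 34), (25, 1, 31), (25, 1, 38), (31, 1, 38), (31, 40, 34)}
Projecting to aid, sid2 (9 duplicate(s) eliminated): {(1, 15), (1, 25), (1, 31), (1, 38), (40, 21), (40, 31), (40, 34)}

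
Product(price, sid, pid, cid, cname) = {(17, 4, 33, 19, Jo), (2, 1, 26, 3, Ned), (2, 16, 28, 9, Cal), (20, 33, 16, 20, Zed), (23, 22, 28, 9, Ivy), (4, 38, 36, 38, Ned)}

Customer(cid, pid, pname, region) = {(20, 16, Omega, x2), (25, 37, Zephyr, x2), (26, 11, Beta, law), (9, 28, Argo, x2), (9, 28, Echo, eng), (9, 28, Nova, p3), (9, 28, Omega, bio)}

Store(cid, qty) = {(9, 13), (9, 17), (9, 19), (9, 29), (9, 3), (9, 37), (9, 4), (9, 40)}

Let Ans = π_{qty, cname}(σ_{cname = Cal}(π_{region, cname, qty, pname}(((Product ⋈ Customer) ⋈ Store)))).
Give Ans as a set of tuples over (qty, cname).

{(13, Cal), (17, Cal), (19, Cal), (29, Cal), (3, Cal), (37, Cal), (4, Cal), (40, Cal)}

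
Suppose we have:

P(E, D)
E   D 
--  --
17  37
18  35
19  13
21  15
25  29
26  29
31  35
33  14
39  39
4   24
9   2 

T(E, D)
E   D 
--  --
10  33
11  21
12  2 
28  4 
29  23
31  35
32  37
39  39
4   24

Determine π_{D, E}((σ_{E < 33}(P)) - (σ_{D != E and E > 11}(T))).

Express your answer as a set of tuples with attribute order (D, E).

{(13, 19), (15, 21), (2, 9), (24, 4), (29, 25), (29, 26), (35, 18), (37, 17)}

Apply σ_{E < 33}; surviving tuples: {(17, 37), (18, 35), (19, 13), (21, 15), (25, 29), (26, 29), (31, 35), (4, 24), (9, 2)}
Apply σ_{D != E and E > 11}; surviving tuples: {(12, 2), (28, 4), (29, 23), (31, 35), (32, 37)}
Difference: {(17, 37), (18, 35), (19, 13), (21, 15), (25, 29), (26, 29), (31, 35), (4, 24), (9, 2)} with {(12, 2), (28, 4), (29, 23), (31, 35), (32, 37)} → {(17, 37), (18, 35), (19, 13), (21, 15), (25, 29), (26, 29), (4, 24), (9, 2)}
Projecting to D, E: {(13, 19), (15, 21), (2, 9), (24, 4), (29, 25), (29, 26), (35, 18), (37, 17)}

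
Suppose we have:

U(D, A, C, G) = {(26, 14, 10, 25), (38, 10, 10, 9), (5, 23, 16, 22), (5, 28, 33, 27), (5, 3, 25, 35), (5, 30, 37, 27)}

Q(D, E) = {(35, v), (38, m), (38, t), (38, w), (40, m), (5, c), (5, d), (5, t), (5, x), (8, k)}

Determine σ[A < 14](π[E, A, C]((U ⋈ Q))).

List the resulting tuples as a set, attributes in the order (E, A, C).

Joining U and Q on D yields {(38, 10, 10, 9, m), (38, 10, 10, 9, t), (38, 10, 10, 9, w), (5, 23, 16, 22, c), (5, 23, 16, 22, d), (5, 23, 16, 22, t), (5, 23, 16, 22, x), (5, 28, 33, 27, c), (5, 28, 33, 27, d), (5, 28, 33, 27, t), (5, 28, 33, 27, x), (5, 3, 25, 35, c), (5, 3, 25, 35, d), (5, 3, 25, 35, t), (5, 3, 25, 35, x), (5, 30, 37, 27, c), (5, 30, 37, 27, d), (5, 30, 37, 27, t), (5, 30, 37, 27, x)}.
π[E, A, C]: project onto (E, A, C) → {(c, 23, 16), (c, 28, 33), (c, 3, 25), (c, 30, 37), (d, 23, 16), (d, 28, 33), (d, 3, 25), (d, 30, 37), (m, 10, 10), (t, 10, 10), (t, 23, 16), (t, 28, 33), (t, 3, 25), (t, 30, 37), (w, 10, 10), (x, 23, 16), (x, 28, 33), (x, 3, 25), (x, 30, 37)}
Filtering on A < 14 leaves {(c, 3, 25), (d, 3, 25), (m, 10, 10), (t, 10, 10), (t, 3, 25), (w, 10, 10), (x, 3, 25)}.

{(c, 3, 25), (d, 3, 25), (m, 10, 10), (t, 10, 10), (t, 3, 25), (w, 10, 10), (x, 3, 25)}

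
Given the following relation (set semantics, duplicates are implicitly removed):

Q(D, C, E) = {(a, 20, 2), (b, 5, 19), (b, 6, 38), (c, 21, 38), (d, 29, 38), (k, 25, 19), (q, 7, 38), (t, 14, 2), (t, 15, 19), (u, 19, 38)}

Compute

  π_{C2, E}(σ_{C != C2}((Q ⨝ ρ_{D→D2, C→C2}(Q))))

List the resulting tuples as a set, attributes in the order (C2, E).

{(14, 2), (15, 19), (19, 38), (20, 2), (21, 38), (25, 19), (29, 38), (5, 19), (6, 38), (7, 38)}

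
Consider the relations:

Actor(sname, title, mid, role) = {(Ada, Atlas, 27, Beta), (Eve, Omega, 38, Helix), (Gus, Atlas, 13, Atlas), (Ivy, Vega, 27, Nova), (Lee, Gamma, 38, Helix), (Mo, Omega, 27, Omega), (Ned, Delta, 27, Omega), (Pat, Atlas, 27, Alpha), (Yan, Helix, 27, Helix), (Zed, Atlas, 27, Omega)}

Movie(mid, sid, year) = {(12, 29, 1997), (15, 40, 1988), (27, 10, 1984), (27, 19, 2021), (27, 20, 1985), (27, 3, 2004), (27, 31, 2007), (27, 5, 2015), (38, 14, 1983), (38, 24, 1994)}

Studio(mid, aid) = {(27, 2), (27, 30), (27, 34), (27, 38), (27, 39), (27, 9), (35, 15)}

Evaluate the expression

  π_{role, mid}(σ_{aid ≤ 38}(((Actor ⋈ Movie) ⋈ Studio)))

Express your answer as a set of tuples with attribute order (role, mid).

{(Alpha, 27), (Beta, 27), (Helix, 27), (Nova, 27), (Omega, 27)}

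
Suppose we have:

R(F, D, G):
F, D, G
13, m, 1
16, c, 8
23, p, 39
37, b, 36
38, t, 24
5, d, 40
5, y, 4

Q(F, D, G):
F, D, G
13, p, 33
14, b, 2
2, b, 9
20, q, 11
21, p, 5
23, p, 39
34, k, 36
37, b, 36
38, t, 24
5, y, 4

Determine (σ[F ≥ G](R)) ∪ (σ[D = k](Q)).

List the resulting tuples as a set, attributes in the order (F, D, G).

σ[F ≥ G]: keep tuples satisfying F ≥ G → {(13, m, 1), (16, c, 8), (37, b, 36), (38, t, 24), (5, y, 4)}
σ[D = k]: keep tuples satisfying D = k → {(34, k, 36)}
Set union of the two operands is {(13, m, 1), (16, c, 8), (34, k, 36), (37, b, 36), (38, t, 24), (5, y, 4)}.

{(13, m, 1), (16, c, 8), (34, k, 36), (37, b, 36), (38, t, 24), (5, y, 4)}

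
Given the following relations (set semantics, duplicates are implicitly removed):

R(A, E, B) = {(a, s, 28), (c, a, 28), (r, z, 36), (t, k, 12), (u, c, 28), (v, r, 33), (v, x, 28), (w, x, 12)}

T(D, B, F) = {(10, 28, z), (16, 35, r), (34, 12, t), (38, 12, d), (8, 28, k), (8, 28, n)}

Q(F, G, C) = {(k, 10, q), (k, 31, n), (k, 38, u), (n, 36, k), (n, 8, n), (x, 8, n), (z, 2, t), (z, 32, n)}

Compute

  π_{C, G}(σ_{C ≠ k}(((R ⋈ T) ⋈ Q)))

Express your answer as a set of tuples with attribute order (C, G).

Natural join on B: {(a, s, 28, 10, z), (a, s, 28, 8, k), (a, s, 28, 8, n), (c, a, 28, 10, z), (c, a, 28, 8, k), (c, a, 28, 8, n), (t, k, 12, 34, t), (t, k, 12, 38, d), (u, c, 28, 10, z), (u, c, 28, 8, k), (u, c, 28, 8, n), (v, x, 28, 10, z), (v, x, 28, 8, k), (v, x, 28, 8, n), (w, x, 12, 34, t), (w, x, 12, 38, d)}
Natural join on F: {(a, s, 28, 10, z, 2, t), (a, s, 28, 10, z, 32, n), (a, s, 28, 8, k, 10, q), (a, s, 28, 8, k, 31, n), (a, s, 28, 8, k, 38, u), (a, s, 28, 8, n, 36, k), (a, s, 28, 8, n, 8, n), (c, a, 28, 10, z, 2, t), (c, a, 28, 10, z, 32, n), (c, a, 28, 8, k, 10, q), (c, a, 28, 8, k, 31, n), (c, a, 28, 8, k, 38, u), (c, a, 28, 8, n, 36, k), (c, a, 28, 8, n, 8, n), (u, c, 28, 10, z, 2, t), (u, c, 28, 10, z, 32, n), (u, c, 28, 8, k, 10, q), (u, c, 28, 8, k, 31, n), (u, c, 28, 8, k, 38, u), (u, c, 28, 8, n, 36, k), (u, c, 28, 8, n, 8, n), (v, x, 28, 10, z, 2, t), (v, x, 28, 10, z, 32, n), (v, x, 28, 8, k, 10, q), (v, x, 28, 8, k, 31, n), (v, x, 28, 8, k, 38, u), (v, x, 28, 8, n, 36, k), (v, x, 28, 8, n, 8, n)}
Selection C ≠ k: {(a, s, 28, 10, z, 2, t), (a, s, 28, 10, z, 32, n), (a, s, 28, 8, k, 10, q), (a, s, 28, 8, k, 31, n), (a, s, 28, 8, k, 38, u), (a, s, 28, 8, n, 8, n), (c, a, 28, 10, z, 2, t), (c, a, 28, 10, z, 32, n), (c, a, 28, 8, k, 10, q), (c, a, 28, 8, k, 31, n), (c, a, 28, 8, k, 38, u), (c, a, 28, 8, n, 8, n), (u, c, 28, 10, z, 2, t), (u, c, 28, 10, z, 32, n), (u, c, 28, 8, k, 10, q), (u, c, 28, 8, k, 31, n), (u, c, 28, 8, k, 38, u), (u, c, 28, 8, n, 8, n), (v, x, 28, 10, z, 2, t), (v, x, 28, 10, z, 32, n), (v, x, 28, 8, k, 10, q), (v, x, 28, 8, k, 31, n), (v, x, 28, 8, k, 38, u), (v, x, 28, 8, n, 8, n)}
π_{C, G} gives {(n, 31), (n, 32), (n, 8), (q, 10), (t, 2), (u, 38)} (18 duplicate(s) eliminated).

{(n, 31), (n, 32), (n, 8), (q, 10), (t, 2), (u, 38)}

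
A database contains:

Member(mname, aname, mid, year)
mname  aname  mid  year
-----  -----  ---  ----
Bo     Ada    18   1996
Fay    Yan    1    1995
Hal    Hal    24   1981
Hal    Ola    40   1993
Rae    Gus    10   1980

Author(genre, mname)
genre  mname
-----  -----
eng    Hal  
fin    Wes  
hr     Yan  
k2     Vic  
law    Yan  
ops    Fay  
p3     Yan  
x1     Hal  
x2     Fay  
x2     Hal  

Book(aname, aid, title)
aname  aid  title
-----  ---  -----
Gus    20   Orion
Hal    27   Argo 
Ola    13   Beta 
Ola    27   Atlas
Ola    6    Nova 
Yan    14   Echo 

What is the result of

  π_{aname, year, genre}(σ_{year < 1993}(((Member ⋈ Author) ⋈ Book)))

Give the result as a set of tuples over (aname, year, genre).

{(Hal, 1981, eng), (Hal, 1981, x1), (Hal, 1981, x2)}

Joining Member and Author on mname yields {(Fay, Yan, 1, 1995, ops), (Fay, Yan, 1, 1995, x2), (Hal, Hal, 24, 1981, eng), (Hal, Hal, 24, 1981, x1), (Hal, Hal, 24, 1981, x2), (Hal, Ola, 40, 1993, eng), (Hal, Ola, 40, 1993, x1), (Hal, Ola, 40, 1993, x2)}.
Joining (Member ⋈ Author) and Book on aname yields {(Fay, Yan, 1, 1995, ops, 14, Echo), (Fay, Yan, 1, 1995, x2, 14, Echo), (Hal, Hal, 24, 1981, eng, 27, Argo), (Hal, Hal, 24, 1981, x1, 27, Argo), (Hal, Hal, 24, 1981, x2, 27, Argo), (Hal, Ola, 40, 1993, eng, 13, Beta), (Hal, Ola, 40, 1993, eng, 27, Atlas), (Hal, Ola, 40, 1993, eng, 6, Nova), (Hal, Ola, 40, 1993, x1, 13, Beta), (Hal, Ola, 40, 1993, x1, 27, Atlas), (Hal, Ola, 40, 1993, x1, 6, Nova), (Hal, Ola, 40, 1993, x2, 13, Beta), (Hal, Ola, 40, 1993, x2, 27, Atlas), (Hal, Ola, 40, 1993, x2, 6, Nova)}.
Apply σ_{year < 1993}; surviving tuples: {(Hal, Hal, 24, 1981, eng, 27, Argo), (Hal, Hal, 24, 1981, x1, 27, Argo), (Hal, Hal, 24, 1981, x2, 27, Argo)}
Keep only column(s) aname, year, genre: {(Hal, 1981, eng), (Hal, 1981, x1), (Hal, 1981, x2)}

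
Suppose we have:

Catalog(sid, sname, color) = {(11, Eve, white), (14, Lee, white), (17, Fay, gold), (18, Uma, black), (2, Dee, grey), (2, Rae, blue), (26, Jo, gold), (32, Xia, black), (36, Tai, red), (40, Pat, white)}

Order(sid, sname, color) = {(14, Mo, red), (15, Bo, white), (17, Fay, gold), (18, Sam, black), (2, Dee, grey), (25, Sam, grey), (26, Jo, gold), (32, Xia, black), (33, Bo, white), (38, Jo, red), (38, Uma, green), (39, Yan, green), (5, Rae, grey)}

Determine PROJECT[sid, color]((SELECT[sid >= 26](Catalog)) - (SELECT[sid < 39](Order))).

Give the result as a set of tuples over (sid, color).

Selection sid >= 26: {(26, Jo, gold), (32, Xia, black), (36, Tai, red), (40, Pat, white)}
Selection sid < 39: {(14, Mo, red), (15, Bo, white), (17, Fay, gold), (18, Sam, black), (2, Dee, grey), (25, Sam, grey), (26, Jo, gold), (32, Xia, black), (33, Bo, white), (38, Jo, red), (38, Uma, green), (5, Rae, grey)}
Difference: {(26, Jo, gold), (32, Xia, black), (36, Tai, red), (40, Pat, white)} with {(14, Mo, red), (15, Bo, white), (17, Fay, gold), (18, Sam, black), (2, Dee, grey), (25, Sam, grey), (26, Jo, gold), (32, Xia, black), (33, Bo, white), (38, Jo, red), (38, Uma, green), (5, Rae, grey)} → {(36, Tai, red), (40, Pat, white)}
π[sid, color]: project onto (sid, color) → {(36, red), (40, white)}

{(36, red), (40, white)}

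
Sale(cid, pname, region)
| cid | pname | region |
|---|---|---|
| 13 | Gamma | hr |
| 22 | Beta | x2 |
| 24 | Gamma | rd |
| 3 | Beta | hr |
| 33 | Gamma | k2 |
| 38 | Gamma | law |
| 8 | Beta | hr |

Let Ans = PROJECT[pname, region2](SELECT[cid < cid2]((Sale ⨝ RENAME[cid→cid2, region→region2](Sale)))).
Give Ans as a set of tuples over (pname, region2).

ρ[cid→cid2, region→region2]: schema becomes (cid2, pname, region2); tuples unchanged.
Joining Sale and RENAME[cid→cid2, region→region2](Sale) on pname yields {(13, Gamma, hr, 13, hr), (13, Gamma, hr, 24, rd), (13, Gamma, hr, 33, k2), (13, Gamma, hr, 38, law), (22, Beta, x2, 22, x2), (22, Beta, x2, 3, hr), (22, Beta, x2, 8, hr), (24, Gamma, rd, 13, hr), (24, Gamma, rd, 24, rd), (24, Gamma, rd, 33, k2), (24, Gamma, rd, 38, law), (3, Beta, hr, 22, x2), (3, Beta, hr, 3, hr), (3, Beta, hr, 8, hr), (33, Gamma, k2, 13, hr), (33, Gamma, k2, 24, rd), (33, Gamma, k2, 33, k2), (33, Gamma, k2, 38, law), (38, Gamma, law, 13, hr), (38, Gamma, law, 24, rd), (38, Gamma, law, 33, k2), (38, Gamma, law, 38, law), (8, Beta, hr, 22, x2), (8, Beta, hr, 3, hr), (8, Beta, hr, 8, hr)}.
Selection cid < cid2: {(13, Gamma, hr, 24, rd), (13, Gamma, hr, 33, k2), (13, Gamma, hr, 38, law), (24, Gamma, rd, 33, k2), (24, Gamma, rd, 38, law), (3, Beta, hr, 22, x2), (3, Beta, hr, 8, hr), (33, Gamma, k2, 38, law), (8, Beta, hr, 22, x2)}
Projecting to pname, region2 (4 duplicate(s) eliminated): {(Beta, hr), (Beta, x2), (Gamma, k2), (Gamma, law), (Gamma, rd)}

{(Beta, hr), (Beta, x2), (Gamma, k2), (Gamma, law), (Gamma, rd)}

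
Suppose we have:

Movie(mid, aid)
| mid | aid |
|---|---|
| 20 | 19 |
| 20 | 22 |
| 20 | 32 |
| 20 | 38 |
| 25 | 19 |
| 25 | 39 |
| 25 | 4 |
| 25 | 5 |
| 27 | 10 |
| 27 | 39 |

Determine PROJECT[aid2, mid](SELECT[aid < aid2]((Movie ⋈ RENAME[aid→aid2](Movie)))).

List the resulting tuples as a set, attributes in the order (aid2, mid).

ρ[aid→aid2]: schema becomes (mid, aid2); tuples unchanged.
Movie ⋈ RENAME[aid→aid2](Movie) (natural join on mid): {(20, 19, 19), (20, 19, 22), (20, 19, 32), (20, 19, 38), (20, 22, 19), (20, 22, 22), (20, 22, 32), (20, 22, 38), (20, 32, 19), (20, 32, 22), (20, 32, 32), (20, 32, 38), (20, 38, 19), (20, 38, 22), (20, 38, 32), (20, 38, 38), (25, 19, 19), (25, 19, 39), (25, 19, 4), (25, 19, 5), (25, 39, 19), (25, 39, 39), (25, 39, 4), (25, 39, 5), (25, 4, 19), (25, 4, 39), (25, 4, 4), (25, 4, 5), (25, 5, 19), (25, 5, 39), (25, 5, 4), (25, 5, 5), (27, 10, 10), (27, 10, 39), (27, 39, 10), (27, 39, 39)}
σ[aid < aid2]: keep tuples satisfying aid < aid2 → {(20, 19, 22), (20, 19, 32), (20, 19, 38), (20, 22, 32), (20, 22, 38), (20, 32, 38), (25, 19, 39), (25, 4, 19), (25, 4, 39), (25, 4, 5), (25, 5, 19), (25, 5, 39), (27, 10, 39)}
Projecting to aid2, mid (6 duplicate(s) eliminated): {(19, 25), (22, 20), (32, 20), (38, 20), (39, 25), (39, 27), (5, 25)}

{(19, 25), (22, 20), (32, 20), (38, 20), (39, 25), (39, 27), (5, 25)}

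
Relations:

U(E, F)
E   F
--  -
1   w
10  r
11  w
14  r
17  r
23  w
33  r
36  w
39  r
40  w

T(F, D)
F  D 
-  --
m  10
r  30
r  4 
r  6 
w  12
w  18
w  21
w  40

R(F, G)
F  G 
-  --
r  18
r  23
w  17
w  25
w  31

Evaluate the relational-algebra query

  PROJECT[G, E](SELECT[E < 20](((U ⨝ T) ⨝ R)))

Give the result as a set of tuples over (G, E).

{(17, 1), (17, 11), (18, 10), (18, 14), (18, 17), (23, 10), (23, 14), (23, 17), (25, 1), (25, 11), (31, 1), (31, 11)}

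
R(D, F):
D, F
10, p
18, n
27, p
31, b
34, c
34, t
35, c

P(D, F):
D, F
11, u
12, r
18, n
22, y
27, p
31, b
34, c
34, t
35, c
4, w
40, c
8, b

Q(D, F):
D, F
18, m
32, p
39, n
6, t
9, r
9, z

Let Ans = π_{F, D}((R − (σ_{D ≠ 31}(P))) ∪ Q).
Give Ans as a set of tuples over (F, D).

σ[D ≠ 31]: keep tuples satisfying D ≠ 31 → {(11, u), (12, r), (18, n), (22, y), (27, p), (34, c), (34, t), (35, c), (4, w), (40, c), (8, b)}
Difference: {(10, p), (18, n), (27, p), (31, b), (34, c), (34, t), (35, c)} with {(11, u), (12, r), (18, n), (22, y), (27, p), (34, c), (34, t), (35, c), (4, w), (40, c), (8, b)} → {(10, p), (31, b)}
Union: {(10, p), (31, b)} with {(18, m), (32, p), (39, n), (6, t), (9, r), (9, z)} → {(10, p), (18, m), (31, b), (32, p), (39, n), (6, t), (9, r), (9, z)}
π_{F, D} gives {(b, 31), (m, 18), (n, 39), (p, 10), (p, 32), (r, 9), (t, 6), (z, 9)}.

{(b, 31), (m, 18), (n, 39), (p, 10), (p, 32), (r, 9), (t, 6), (z, 9)}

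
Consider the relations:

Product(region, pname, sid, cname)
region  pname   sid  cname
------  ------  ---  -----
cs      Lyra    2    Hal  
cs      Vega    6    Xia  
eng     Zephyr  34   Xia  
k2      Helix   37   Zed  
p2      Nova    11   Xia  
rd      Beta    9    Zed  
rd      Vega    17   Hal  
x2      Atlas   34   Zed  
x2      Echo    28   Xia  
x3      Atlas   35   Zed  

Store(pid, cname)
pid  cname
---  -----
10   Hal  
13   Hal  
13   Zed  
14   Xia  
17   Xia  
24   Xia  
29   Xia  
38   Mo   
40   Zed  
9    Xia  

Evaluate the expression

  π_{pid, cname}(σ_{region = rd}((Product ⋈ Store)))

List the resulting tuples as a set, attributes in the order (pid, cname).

{(10, Hal), (13, Hal), (13, Zed), (40, Zed)}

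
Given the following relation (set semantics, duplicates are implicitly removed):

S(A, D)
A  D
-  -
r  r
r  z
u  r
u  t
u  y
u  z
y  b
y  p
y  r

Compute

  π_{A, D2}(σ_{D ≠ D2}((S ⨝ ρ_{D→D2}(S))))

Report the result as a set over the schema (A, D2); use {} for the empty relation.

{(r, r), (r, z), (u, r), (u, t), (u, y), (u, z), (y, b), (y, p), (y, r)}

ρ[D→D2]: schema becomes (A, D2); tuples unchanged.
Joining S and ρ_{D→D2}(S) on A yields {(r, r, r), (r, r, z), (r, z, r), (r, z, z), (u, r, r), (u, r, t), (u, r, y), (u, r, z), (u, t, r), (u, t, t), (u, t, y), (u, t, z), (u, y, r), (u, y, t), (u, y, y), (u, y, z), (u, z, r), (u, z, t), (u, z, y), (u, z, z), (y, b, b), (y, b, p), (y, b, r), (y, p, b), (y, p, p), (y, p, r), (y, r, b), (y, r, p), (y, r, r)}.
σ[D ≠ D2]: keep tuples satisfying D ≠ D2 → {(r, r, z), (r, z, r), (u, r, t), (u, r, y), (u, r, z), (u, t, r), (u, t, y), (u, t, z), (u, y, r), (u, y, t), (u, y, z), (u, z, r), (u, z, t), (u, z, y), (y, b, p), (y, b, r), (y, p, b), (y, p, r), (y, r, b), (y, r, p)}
π[A, D2]: project onto (A, D2) (11 duplicate(s) eliminated) → {(r, r), (r, z), (u, r), (u, t), (u, y), (u, z), (y, b), (y, p), (y, r)}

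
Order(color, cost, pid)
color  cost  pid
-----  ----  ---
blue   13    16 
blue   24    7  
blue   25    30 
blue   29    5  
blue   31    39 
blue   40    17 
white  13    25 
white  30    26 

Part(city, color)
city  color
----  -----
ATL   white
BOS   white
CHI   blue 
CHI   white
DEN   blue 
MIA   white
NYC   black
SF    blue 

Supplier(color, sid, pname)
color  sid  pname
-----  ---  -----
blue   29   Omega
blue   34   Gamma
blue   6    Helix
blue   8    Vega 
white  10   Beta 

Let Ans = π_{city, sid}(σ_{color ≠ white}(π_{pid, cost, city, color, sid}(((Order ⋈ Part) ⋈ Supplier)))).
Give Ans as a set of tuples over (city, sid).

{(CHI, 29), (CHI, 34), (CHI, 6), (CHI, 8), (DEN, 29), (DEN, 34), (DEN, 6), (DEN, 8), (SF, 29), (SF, 34), (SF, 6), (SF, 8)}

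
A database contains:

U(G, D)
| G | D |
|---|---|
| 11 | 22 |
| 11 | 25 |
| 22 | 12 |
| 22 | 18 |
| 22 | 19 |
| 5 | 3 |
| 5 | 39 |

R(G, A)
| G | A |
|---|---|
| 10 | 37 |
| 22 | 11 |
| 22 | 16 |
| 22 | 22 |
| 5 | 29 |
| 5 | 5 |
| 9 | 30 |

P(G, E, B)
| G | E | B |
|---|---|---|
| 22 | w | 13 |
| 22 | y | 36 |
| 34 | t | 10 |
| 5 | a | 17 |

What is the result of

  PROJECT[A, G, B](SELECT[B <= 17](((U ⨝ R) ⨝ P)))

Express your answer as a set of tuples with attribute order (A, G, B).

{(11, 22, 13), (16, 22, 13), (22, 22, 13), (29, 5, 17), (5, 5, 17)}

Natural join on G: {(22, 12, 11), (22, 12, 16), (22, 12, 22), (22, 18, 11), (22, 18, 16), (22, 18, 22), (22, 19, 11), (22, 19, 16), (22, 19, 22), (5, 3, 29), (5, 3, 5), (5, 39, 29), (5, 39, 5)}
Natural join on G: {(22, 12, 11, w, 13), (22, 12, 11, y, 36), (22, 12, 16, w, 13), (22, 12, 16, y, 36), (22, 12, 22, w, 13), (22, 12, 22, y, 36), (22, 18, 11, w, 13), (22, 18, 11, y, 36), (22, 18, 16, w, 13), (22, 18, 16, y, 36), (22, 18, 22, w, 13), (22, 18, 22, y, 36), (22, 19, 11, w, 13), (22, 19, 11, y, 36), (22, 19, 16, w, 13), (22, 19, 16, y, 36), (22, 19, 22, w, 13), (22, 19, 22, y, 36), (5, 3, 29, a, 17), (5, 3, 5, a, 17), (5, 39, 29, a, 17), (5, 39, 5, a, 17)}
Apply σ_{B <= 17}; surviving tuples: {(22, 12, 11, w, 13), (22, 12, 16, w, 13), (22, 12, 22, w, 13), (22, 18, 11, w, 13), (22, 18, 16, w, 13), (22, 18, 22, w, 13), (22, 19, 11, w, 13), (22, 19, 16, w, 13), (22, 19, 22, w, 13), (5, 3, 29, a, 17), (5, 3, 5, a, 17), (5, 39, 29, a, 17), (5, 39, 5, a, 17)}
π_{A, G, B} gives {(11, 22, 13), (16, 22, 13), (22, 22, 13), (29, 5, 17), (5, 5, 17)} (8 duplicate(s) eliminated).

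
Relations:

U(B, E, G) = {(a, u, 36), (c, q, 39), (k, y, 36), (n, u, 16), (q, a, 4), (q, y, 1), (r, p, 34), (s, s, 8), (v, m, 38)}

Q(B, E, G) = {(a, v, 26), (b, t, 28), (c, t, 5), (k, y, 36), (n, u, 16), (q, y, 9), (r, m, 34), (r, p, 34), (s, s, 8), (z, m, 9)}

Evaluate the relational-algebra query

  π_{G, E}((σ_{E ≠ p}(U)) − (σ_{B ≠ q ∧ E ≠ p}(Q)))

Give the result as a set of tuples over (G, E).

Apply σ_{E ≠ p}; surviving tuples: {(a, u, 36), (c, q, 39), (k, y, 36), (n, u, 16), (q, a, 4), (q, y, 1), (s, s, 8), (v, m, 38)}
Apply σ_{B ≠ q ∧ E ≠ p}; surviving tuples: {(a, v, 26), (b, t, 28), (c, t, 5), (k, y, 36), (n, u, 16), (r, m, 34), (s, s, 8), (z, m, 9)}
Taking the difference: {(a, u, 36), (c, q, 39), (q, a, 4), (q, y, 1), (v, m, 38)}
π_{G, E} gives {(1, y), (36, u), (38, m), (39, q), (4, a)}.

{(1, y), (36, u), (38, m), (39, q), (4, a)}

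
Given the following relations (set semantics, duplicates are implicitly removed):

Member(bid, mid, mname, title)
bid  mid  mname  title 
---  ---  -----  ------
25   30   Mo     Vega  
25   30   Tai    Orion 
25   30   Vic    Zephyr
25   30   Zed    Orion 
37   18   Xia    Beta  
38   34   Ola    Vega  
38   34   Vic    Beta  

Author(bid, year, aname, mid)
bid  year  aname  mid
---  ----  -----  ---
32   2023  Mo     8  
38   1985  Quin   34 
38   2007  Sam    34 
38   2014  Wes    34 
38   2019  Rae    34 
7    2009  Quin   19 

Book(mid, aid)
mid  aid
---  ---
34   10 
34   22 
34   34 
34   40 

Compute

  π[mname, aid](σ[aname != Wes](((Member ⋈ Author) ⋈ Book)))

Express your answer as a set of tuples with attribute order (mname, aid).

Joining Member and Author on bid, mid yields {(38, 34, Ola, Vega, 1985, Quin), (38, 34, Ola, Vega, 2007, Sam), (38, 34, Ola, Vega, 2014, Wes), (38, 34, Ola, Vega, 2019, Rae), (38, 34, Vic, Beta, 1985, Quin), (38, 34, Vic, Beta, 2007, Sam), (38, 34, Vic, Beta, 2014, Wes), (38, 34, Vic, Beta, 2019, Rae)}.
Joining (Member ⋈ Author) and Book on mid yields {(38, 34, Ola, Vega, 1985, Quin, 10), (38, 34, Ola, Vega, 1985, Quin, 22), (38, 34, Ola, Vega, 1985, Quin, 34), (38, 34, Ola, Vega, 1985, Quin, 40), (38, 34, Ola, Vega, 2007, Sam, 10), (38, 34, Ola, Vega, 2007, Sam, 22), (38, 34, Ola, Vega, 2007, Sam, 34), (38, 34, Ola, Vega, 2007, Sam, 40), (38, 34, Ola, Vega, 2014, Wes, 10), (38, 34, Ola, Vega, 2014, Wes, 22), (38, 34, Ola, Vega, 2014, Wes, 34), (38, 34, Ola, Vega, 2014, Wes, 40), (38, 34, Ola, Vega, 2019, Rae, 10), (38, 34, Ola, Vega, 2019, Rae, 22), (38, 34, Ola, Vega, 2019, Rae, 34), (38, 34, Ola, Vega, 2019, Rae, 40), (38, 34, Vic, Beta, 1985, Quin, 10), (38, 34, Vic, Beta, 1985, Quin, 22), (38, 34, Vic, Beta, 1985, Quin, 34), (38, 34, Vic, Beta, 1985, Quin, 40), (38, 34, Vic, Beta, 2007, Sam, 10), (38, 34, Vic, Beta, 2007, Sam, 22), (38, 34, Vic, Beta, 2007, Sam, 34), (38, 34, Vic, Beta, 2007, Sam, 40), (38, 34, Vic, Beta, 2014, Wes, 10), (38, 34, Vic, Beta, 2014, Wes, 22), (38, 34, Vic, Beta, 2014, Wes, 34), (38, 34, Vic, Beta, 2014, Wes, 40), (38, 34, Vic, Beta, 2019, Rae, 10), (38, 34, Vic, Beta, 2019, Rae, 22), (38, 34, Vic, Beta, 2019, Rae, 34), (38, 34, Vic, Beta, 2019, Rae, 40)}.
σ[aname != Wes]: keep tuples satisfying aname != Wes → {(38, 34, Ola, Vega, 1985, Quin, 10), (38, 34, Ola, Vega, 1985, Quin, 22), (38, 34, Ola, Vega, 1985, Quin, 34), (38, 34, Ola, Vega, 1985, Quin, 40), (38, 34, Ola, Vega, 2007, Sam, 10), (38, 34, Ola, Vega, 2007, Sam, 22), (38, 34, Ola, Vega, 2007, Sam, 34), (38, 34, Ola, Vega, 2007, Sam, 40), (38, 34, Ola, Vega, 2019, Rae, 10), (38, 34, Ola, Vega, 2019, Rae, 22), (38, 34, Ola, Vega, 2019, Rae, 34), (38, 34, Ola, Vega, 2019, Rae, 40), (38, 34, Vic, Beta, 1985, Quin, 10), (38, 34, Vic, Beta, 1985, Quin, 22), (38, 34, Vic, Beta, 1985, Quin, 34), (38, 34, Vic, Beta, 1985, Quin, 40), (38, 34, Vic, Beta, 2007, Sam, 10), (38, 34, Vic, Beta, 2007, Sam, 22), (38, 34, Vic, Beta, 2007, Sam, 34), (38, 34, Vic, Beta, 2007, Sam, 40), (38, 34, Vic, Beta, 2019, Rae, 10), (38, 34, Vic, Beta, 2019, Rae, 22), (38, 34, Vic, Beta, 2019, Rae, 34), (38, 34, Vic, Beta, 2019, Rae, 40)}
Projecting to mname, aid (16 duplicate(s) eliminated): {(Ola, 10), (Ola, 22), (Ola, 34), (Ola, 40), (Vic, 10), (Vic, 22), (Vic, 34), (Vic, 40)}

{(Ola, 10), (Ola, 22), (Ola, 34), (Ola, 40), (Vic, 10), (Vic, 22), (Vic, 34), (Vic, 40)}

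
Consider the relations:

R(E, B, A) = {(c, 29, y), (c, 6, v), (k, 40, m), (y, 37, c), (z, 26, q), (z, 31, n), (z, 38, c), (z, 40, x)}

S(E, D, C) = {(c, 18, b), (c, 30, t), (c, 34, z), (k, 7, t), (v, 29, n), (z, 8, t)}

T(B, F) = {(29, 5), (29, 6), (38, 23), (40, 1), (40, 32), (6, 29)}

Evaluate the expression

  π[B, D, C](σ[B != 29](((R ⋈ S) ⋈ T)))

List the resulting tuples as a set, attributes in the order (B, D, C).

{(38, 8, t), (40, 7, t), (40, 8, t), (6, 18, b), (6, 30, t), (6, 34, z)}

Natural join on E: {(c, 29, y, 18, b), (c, 29, y, 30, t), (c, 29, y, 34, z), (c, 6, v, 18, b), (c, 6, v, 30, t), (c, 6, v, 34, z), (k, 40, m, 7, t), (z, 26, q, 8, t), (z, 31, n, 8, t), (z, 38, c, 8, t), (z, 40, x, 8, t)}
Natural join on B: {(c, 29, y, 18, b, 5), (c, 29, y, 18, b, 6), (c, 29, y, 30, t, 5), (c, 29, y, 30, t, 6), (c, 29, y, 34, z, 5), (c, 29, y, 34, z, 6), (c, 6, v, 18, b, 29), (c, 6, v, 30, t, 29), (c, 6, v, 34, z, 29), (k, 40, m, 7, t, 1), (k, 40, m, 7, t, 32), (z, 38, c, 8, t, 23), (z, 40, x, 8, t, 1), (z, 40, x, 8, t, 32)}
Filtering on B != 29 leaves {(c, 6, v, 18, b, 29), (c, 6, v, 30, t, 29), (c, 6, v, 34, z, 29), (k, 40, m, 7, t, 1), (k, 40, m, 7, t, 32), (z, 38, c, 8, t, 23), (z, 40, x, 8, t, 1), (z, 40, x, 8, t, 32)}.
Projecting to B, D, C (2 duplicate(s) eliminated): {(38, 8, t), (40, 7, t), (40, 8, t), (6, 18, b), (6, 30, t), (6, 34, z)}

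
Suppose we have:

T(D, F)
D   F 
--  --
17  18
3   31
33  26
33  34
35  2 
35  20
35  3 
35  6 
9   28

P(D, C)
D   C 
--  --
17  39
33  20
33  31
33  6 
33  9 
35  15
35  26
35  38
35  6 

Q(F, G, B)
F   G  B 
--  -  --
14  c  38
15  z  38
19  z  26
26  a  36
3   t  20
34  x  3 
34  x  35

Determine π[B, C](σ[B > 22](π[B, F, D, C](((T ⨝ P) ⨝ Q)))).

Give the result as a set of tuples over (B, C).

{(35, 20), (35, 31), (35, 6), (35, 9), (36, 20), (36, 31), (36, 6), (36, 9)}

Natural join on D: {(17, 18, 39), (33, 26, 20), (33, 26, 31), (33, 26, 6), (33, 26, 9), (33, 34, 20), (33, 34, 31), (33, 34, 6), (33, 34, 9), (35, 2, 15), (35, 2, 26), (35, 2, 38), (35, 2, 6), (35, 20, 15), (35, 20, 26), (35, 20, 38), (35, 20, 6), (35, 3, 15), (35, 3, 26), (35, 3, 38), (35, 3, 6), (35, 6, 15), (35, 6, 26), (35, 6, 38), (35, 6, 6)}
Natural join on F: {(33, 26, 20, a, 36), (33, 26, 31, a, 36), (33, 26, 6, a, 36), (33, 26, 9, a, 36), (33, 34, 20, x, 3), (33, 34, 20, x, 35), (33, 34, 31, x, 3), (33, 34, 31, x, 35), (33, 34, 6, x, 3), (33, 34, 6, x, 35), (33, 34, 9, x, 3), (33, 34, 9, x, 35), (35, 3, 15, t, 20), (35, 3, 26, t, 20), (35, 3, 38, t, 20), (35, 3, 6, t, 20)}
π[B, F, D, C]: project onto (B, F, D, C) → {(20, 3, 35, 15), (20, 3, 35, 26), (20, 3, 35, 38), (20, 3, 35, 6), (3, 34, 33, 20), (3, 34, 33, 31), (3, 34, 33, 6), (3, 34, 33, 9), (35, 34, 33, 20), (35, 34, 33, 31), (35, 34, 33, 6), (35, 34, 33, 9), (36, 26, 33, 20), (36, 26, 33, 31), (36, 26, 33, 6), (36, 26, 33, 9)}
Apply σ_{B > 22}; surviving tuples: {(35, 34, 33, 20), (35, 34, 33, 31), (35, 34, 33, 6), (35, 34, 33, 9), (36, 26, 33, 20), (36, 26, 33, 31), (36, 26, 33, 6), (36, 26, 33, 9)}
π[B, C]: project onto (B, C) → {(35, 20), (35, 31), (35, 6), (35, 9), (36, 20), (36, 31), (36, 6), (36, 9)}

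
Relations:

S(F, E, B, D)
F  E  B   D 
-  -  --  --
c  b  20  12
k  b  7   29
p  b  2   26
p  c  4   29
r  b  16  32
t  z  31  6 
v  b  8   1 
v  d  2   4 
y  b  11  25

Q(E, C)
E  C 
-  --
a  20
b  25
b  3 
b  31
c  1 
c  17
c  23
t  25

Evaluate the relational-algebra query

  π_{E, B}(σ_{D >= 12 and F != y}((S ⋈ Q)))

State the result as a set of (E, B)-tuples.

{(b, 16), (b, 2), (b, 20), (b, 7), (c, 4)}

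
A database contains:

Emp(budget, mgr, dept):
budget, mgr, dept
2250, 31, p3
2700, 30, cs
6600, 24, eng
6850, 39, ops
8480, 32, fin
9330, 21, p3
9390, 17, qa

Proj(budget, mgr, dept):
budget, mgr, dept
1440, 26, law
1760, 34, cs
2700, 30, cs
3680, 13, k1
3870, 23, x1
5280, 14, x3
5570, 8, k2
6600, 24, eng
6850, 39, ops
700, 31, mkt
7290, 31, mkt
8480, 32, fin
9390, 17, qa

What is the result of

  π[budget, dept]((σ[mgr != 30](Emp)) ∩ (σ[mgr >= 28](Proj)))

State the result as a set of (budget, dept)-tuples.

{(6850, ops), (8480, fin)}

Apply σ_{mgr != 30}; surviving tuples: {(2250, 31, p3), (6600, 24, eng), (6850, 39, ops), (8480, 32, fin), (9330, 21, p3), (9390, 17, qa)}
Apply σ_{mgr >= 28}; surviving tuples: {(1760, 34, cs), (2700, 30, cs), (6850, 39, ops), (700, 31, mkt), (7290, 31, mkt), (8480, 32, fin)}
Taking the intersection: {(6850, 39, ops), (8480, 32, fin)}
Keep only column(s) budget, dept: {(6850, ops), (8480, fin)}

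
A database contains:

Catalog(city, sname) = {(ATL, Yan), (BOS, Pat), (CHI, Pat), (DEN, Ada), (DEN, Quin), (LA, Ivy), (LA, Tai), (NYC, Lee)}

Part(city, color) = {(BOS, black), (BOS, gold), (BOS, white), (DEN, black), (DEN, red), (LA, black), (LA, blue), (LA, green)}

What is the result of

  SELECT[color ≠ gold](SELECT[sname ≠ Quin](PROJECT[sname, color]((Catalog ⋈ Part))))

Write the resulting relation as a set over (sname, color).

{(Ada, black), (Ada, red), (Ivy, black), (Ivy, blue), (Ivy, green), (Pat, black), (Pat, white), (Tai, black), (Tai, blue), (Tai, green)}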